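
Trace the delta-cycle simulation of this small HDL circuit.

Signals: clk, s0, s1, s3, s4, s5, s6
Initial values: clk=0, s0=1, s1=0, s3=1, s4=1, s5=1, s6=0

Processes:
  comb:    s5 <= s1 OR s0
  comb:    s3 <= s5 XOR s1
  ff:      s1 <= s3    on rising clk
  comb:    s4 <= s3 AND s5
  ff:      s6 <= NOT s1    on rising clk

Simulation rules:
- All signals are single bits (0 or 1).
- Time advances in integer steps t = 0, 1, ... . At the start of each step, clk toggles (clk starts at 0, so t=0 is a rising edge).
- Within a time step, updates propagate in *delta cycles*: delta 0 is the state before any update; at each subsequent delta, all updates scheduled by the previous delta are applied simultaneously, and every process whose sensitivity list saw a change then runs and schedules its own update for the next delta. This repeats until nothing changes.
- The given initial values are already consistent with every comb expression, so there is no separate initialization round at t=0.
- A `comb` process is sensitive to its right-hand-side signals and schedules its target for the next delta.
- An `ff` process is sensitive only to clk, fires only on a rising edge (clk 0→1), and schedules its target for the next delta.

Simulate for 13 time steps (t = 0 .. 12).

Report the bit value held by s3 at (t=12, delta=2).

t0.Δ0 s0=1 s1=0 s4=1 s6=0 s3=1 clk=0 s5=1
t0.Δ1 s0=1 s1=0 s4=1 s6=0 s3=1 clk=1 s5=1
t0.Δ2 s0=1 s1=1 s4=1 s6=1 s3=1 clk=1 s5=1
t0.Δ3 s0=1 s1=1 s4=1 s6=1 s3=0 clk=1 s5=1
t0.Δ4 s0=1 s1=1 s4=0 s6=1 s3=0 clk=1 s5=1
t1.Δ0 s0=1 s1=1 s4=0 s6=1 s3=0 clk=1 s5=1
t1.Δ1 s0=1 s1=1 s4=0 s6=1 s3=0 clk=0 s5=1
t2.Δ0 s0=1 s1=1 s4=0 s6=1 s3=0 clk=0 s5=1
t2.Δ1 s0=1 s1=1 s4=0 s6=1 s3=0 clk=1 s5=1
t2.Δ2 s0=1 s1=0 s4=0 s6=0 s3=0 clk=1 s5=1
t2.Δ3 s0=1 s1=0 s4=0 s6=0 s3=1 clk=1 s5=1
t2.Δ4 s0=1 s1=0 s4=1 s6=0 s3=1 clk=1 s5=1
t3.Δ0 s0=1 s1=0 s4=1 s6=0 s3=1 clk=1 s5=1
t3.Δ1 s0=1 s1=0 s4=1 s6=0 s3=1 clk=0 s5=1
t4.Δ0 s0=1 s1=0 s4=1 s6=0 s3=1 clk=0 s5=1
t4.Δ1 s0=1 s1=0 s4=1 s6=0 s3=1 clk=1 s5=1
t4.Δ2 s0=1 s1=1 s4=1 s6=1 s3=1 clk=1 s5=1
t4.Δ3 s0=1 s1=1 s4=1 s6=1 s3=0 clk=1 s5=1
t4.Δ4 s0=1 s1=1 s4=0 s6=1 s3=0 clk=1 s5=1
t5.Δ0 s0=1 s1=1 s4=0 s6=1 s3=0 clk=1 s5=1
t5.Δ1 s0=1 s1=1 s4=0 s6=1 s3=0 clk=0 s5=1
t6.Δ0 s0=1 s1=1 s4=0 s6=1 s3=0 clk=0 s5=1
t6.Δ1 s0=1 s1=1 s4=0 s6=1 s3=0 clk=1 s5=1
t6.Δ2 s0=1 s1=0 s4=0 s6=0 s3=0 clk=1 s5=1
t6.Δ3 s0=1 s1=0 s4=0 s6=0 s3=1 clk=1 s5=1
t6.Δ4 s0=1 s1=0 s4=1 s6=0 s3=1 clk=1 s5=1
t7.Δ0 s0=1 s1=0 s4=1 s6=0 s3=1 clk=1 s5=1
t7.Δ1 s0=1 s1=0 s4=1 s6=0 s3=1 clk=0 s5=1
t8.Δ0 s0=1 s1=0 s4=1 s6=0 s3=1 clk=0 s5=1
t8.Δ1 s0=1 s1=0 s4=1 s6=0 s3=1 clk=1 s5=1
t8.Δ2 s0=1 s1=1 s4=1 s6=1 s3=1 clk=1 s5=1
t8.Δ3 s0=1 s1=1 s4=1 s6=1 s3=0 clk=1 s5=1
t8.Δ4 s0=1 s1=1 s4=0 s6=1 s3=0 clk=1 s5=1
t9.Δ0 s0=1 s1=1 s4=0 s6=1 s3=0 clk=1 s5=1
t9.Δ1 s0=1 s1=1 s4=0 s6=1 s3=0 clk=0 s5=1
t10.Δ0 s0=1 s1=1 s4=0 s6=1 s3=0 clk=0 s5=1
t10.Δ1 s0=1 s1=1 s4=0 s6=1 s3=0 clk=1 s5=1
t10.Δ2 s0=1 s1=0 s4=0 s6=0 s3=0 clk=1 s5=1
t10.Δ3 s0=1 s1=0 s4=0 s6=0 s3=1 clk=1 s5=1
t10.Δ4 s0=1 s1=0 s4=1 s6=0 s3=1 clk=1 s5=1
t11.Δ0 s0=1 s1=0 s4=1 s6=0 s3=1 clk=1 s5=1
t11.Δ1 s0=1 s1=0 s4=1 s6=0 s3=1 clk=0 s5=1
t12.Δ0 s0=1 s1=0 s4=1 s6=0 s3=1 clk=0 s5=1
t12.Δ1 s0=1 s1=0 s4=1 s6=0 s3=1 clk=1 s5=1
t12.Δ2 s0=1 s1=1 s4=1 s6=1 s3=1 clk=1 s5=1
t12.Δ3 s0=1 s1=1 s4=1 s6=1 s3=0 clk=1 s5=1
t12.Δ4 s0=1 s1=1 s4=0 s6=1 s3=0 clk=1 s5=1

1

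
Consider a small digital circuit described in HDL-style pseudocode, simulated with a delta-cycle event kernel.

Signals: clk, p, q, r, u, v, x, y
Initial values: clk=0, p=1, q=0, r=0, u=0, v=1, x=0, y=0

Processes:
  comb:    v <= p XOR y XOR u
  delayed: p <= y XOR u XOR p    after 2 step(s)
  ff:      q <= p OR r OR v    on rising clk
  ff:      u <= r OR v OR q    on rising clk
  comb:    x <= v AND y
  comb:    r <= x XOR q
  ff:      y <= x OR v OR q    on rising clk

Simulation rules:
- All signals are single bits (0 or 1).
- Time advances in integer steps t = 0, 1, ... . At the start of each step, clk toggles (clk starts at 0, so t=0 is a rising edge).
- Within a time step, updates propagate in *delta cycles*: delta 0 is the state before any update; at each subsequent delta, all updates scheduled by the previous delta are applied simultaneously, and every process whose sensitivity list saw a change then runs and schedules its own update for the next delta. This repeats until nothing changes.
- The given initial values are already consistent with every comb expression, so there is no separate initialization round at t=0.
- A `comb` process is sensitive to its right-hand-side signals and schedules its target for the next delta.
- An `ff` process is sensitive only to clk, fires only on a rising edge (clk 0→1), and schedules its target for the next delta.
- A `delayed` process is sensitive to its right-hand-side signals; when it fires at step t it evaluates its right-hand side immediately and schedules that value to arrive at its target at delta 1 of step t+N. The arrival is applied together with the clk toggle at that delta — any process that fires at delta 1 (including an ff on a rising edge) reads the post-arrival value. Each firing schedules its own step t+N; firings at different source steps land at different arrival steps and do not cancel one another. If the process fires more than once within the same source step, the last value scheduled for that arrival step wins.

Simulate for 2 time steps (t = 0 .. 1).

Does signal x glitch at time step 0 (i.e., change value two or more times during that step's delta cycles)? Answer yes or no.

[bits: p,u,q,clk,r,x,y,v]
t=0: Δ0=10000001 Δ1=10010001 Δ2=11110011 Δ3=11111111 Δ4=11110111 | 4Δ
t=1: Δ0=11110111 Δ1=11100111 | 1Δ

no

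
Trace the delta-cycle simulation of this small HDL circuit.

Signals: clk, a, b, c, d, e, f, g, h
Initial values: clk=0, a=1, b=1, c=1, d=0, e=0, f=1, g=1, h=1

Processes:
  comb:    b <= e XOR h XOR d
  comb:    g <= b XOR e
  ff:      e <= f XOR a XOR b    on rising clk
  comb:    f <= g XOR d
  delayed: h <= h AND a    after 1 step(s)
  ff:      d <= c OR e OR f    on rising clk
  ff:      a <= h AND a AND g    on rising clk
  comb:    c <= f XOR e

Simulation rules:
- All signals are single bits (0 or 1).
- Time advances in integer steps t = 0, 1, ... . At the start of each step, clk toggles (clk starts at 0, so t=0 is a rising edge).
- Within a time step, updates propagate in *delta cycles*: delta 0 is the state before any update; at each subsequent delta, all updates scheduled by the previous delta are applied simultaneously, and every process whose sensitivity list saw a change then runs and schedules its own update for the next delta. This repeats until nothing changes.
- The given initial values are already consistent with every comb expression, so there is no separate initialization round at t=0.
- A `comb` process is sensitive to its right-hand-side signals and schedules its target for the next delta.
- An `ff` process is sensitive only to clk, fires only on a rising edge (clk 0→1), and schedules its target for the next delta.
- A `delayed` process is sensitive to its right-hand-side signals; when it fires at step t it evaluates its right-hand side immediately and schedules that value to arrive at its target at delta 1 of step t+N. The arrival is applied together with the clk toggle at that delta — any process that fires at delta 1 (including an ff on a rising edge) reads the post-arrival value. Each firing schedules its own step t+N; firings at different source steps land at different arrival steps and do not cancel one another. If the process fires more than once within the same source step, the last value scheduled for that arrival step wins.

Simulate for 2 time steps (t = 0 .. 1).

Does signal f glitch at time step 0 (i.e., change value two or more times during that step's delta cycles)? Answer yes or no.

[bits: g,clk,e,h,f,a,b,d,c]
t=0: Δ0=100111101 Δ1=110111101 Δ2=111111111 Δ3=011101110 Δ4=011111111 Δ5=011111110 | 5Δ
t=1: Δ0=011111110 Δ1=001111110 | 1Δ

yes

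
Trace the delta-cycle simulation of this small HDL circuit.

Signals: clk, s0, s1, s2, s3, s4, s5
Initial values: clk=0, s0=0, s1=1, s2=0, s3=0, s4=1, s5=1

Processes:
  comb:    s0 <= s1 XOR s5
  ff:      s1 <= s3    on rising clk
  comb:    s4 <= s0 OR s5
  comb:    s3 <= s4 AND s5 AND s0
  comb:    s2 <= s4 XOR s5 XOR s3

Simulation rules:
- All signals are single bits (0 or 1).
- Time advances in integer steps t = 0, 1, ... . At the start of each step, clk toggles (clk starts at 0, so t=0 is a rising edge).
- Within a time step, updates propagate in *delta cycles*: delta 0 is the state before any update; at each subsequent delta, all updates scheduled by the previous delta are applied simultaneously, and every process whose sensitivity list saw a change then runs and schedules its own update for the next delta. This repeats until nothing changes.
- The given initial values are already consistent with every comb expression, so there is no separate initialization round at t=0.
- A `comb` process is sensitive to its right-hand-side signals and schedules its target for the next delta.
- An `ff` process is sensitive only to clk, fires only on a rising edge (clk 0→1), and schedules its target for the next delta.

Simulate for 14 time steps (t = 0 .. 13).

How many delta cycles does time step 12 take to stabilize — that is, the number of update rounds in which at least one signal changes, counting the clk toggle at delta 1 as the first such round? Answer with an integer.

5

t0.Δ0 s5=1 clk=0 s4=1 s3=0 s1=1 s2=0 s0=0
t0.Δ1 s5=1 clk=1 s4=1 s3=0 s1=1 s2=0 s0=0
t0.Δ2 s5=1 clk=1 s4=1 s3=0 s1=0 s2=0 s0=0
t0.Δ3 s5=1 clk=1 s4=1 s3=0 s1=0 s2=0 s0=1
t0.Δ4 s5=1 clk=1 s4=1 s3=1 s1=0 s2=0 s0=1
t0.Δ5 s5=1 clk=1 s4=1 s3=1 s1=0 s2=1 s0=1
t1.Δ0 s5=1 clk=1 s4=1 s3=1 s1=0 s2=1 s0=1
t1.Δ1 s5=1 clk=0 s4=1 s3=1 s1=0 s2=1 s0=1
t2.Δ0 s5=1 clk=0 s4=1 s3=1 s1=0 s2=1 s0=1
t2.Δ1 s5=1 clk=1 s4=1 s3=1 s1=0 s2=1 s0=1
t2.Δ2 s5=1 clk=1 s4=1 s3=1 s1=1 s2=1 s0=1
t2.Δ3 s5=1 clk=1 s4=1 s3=1 s1=1 s2=1 s0=0
t2.Δ4 s5=1 clk=1 s4=1 s3=0 s1=1 s2=1 s0=0
t2.Δ5 s5=1 clk=1 s4=1 s3=0 s1=1 s2=0 s0=0
t3.Δ0 s5=1 clk=1 s4=1 s3=0 s1=1 s2=0 s0=0
t3.Δ1 s5=1 clk=0 s4=1 s3=0 s1=1 s2=0 s0=0
t4.Δ0 s5=1 clk=0 s4=1 s3=0 s1=1 s2=0 s0=0
t4.Δ1 s5=1 clk=1 s4=1 s3=0 s1=1 s2=0 s0=0
t4.Δ2 s5=1 clk=1 s4=1 s3=0 s1=0 s2=0 s0=0
t4.Δ3 s5=1 clk=1 s4=1 s3=0 s1=0 s2=0 s0=1
t4.Δ4 s5=1 clk=1 s4=1 s3=1 s1=0 s2=0 s0=1
t4.Δ5 s5=1 clk=1 s4=1 s3=1 s1=0 s2=1 s0=1
t5.Δ0 s5=1 clk=1 s4=1 s3=1 s1=0 s2=1 s0=1
t5.Δ1 s5=1 clk=0 s4=1 s3=1 s1=0 s2=1 s0=1
t6.Δ0 s5=1 clk=0 s4=1 s3=1 s1=0 s2=1 s0=1
t6.Δ1 s5=1 clk=1 s4=1 s3=1 s1=0 s2=1 s0=1
t6.Δ2 s5=1 clk=1 s4=1 s3=1 s1=1 s2=1 s0=1
t6.Δ3 s5=1 clk=1 s4=1 s3=1 s1=1 s2=1 s0=0
t6.Δ4 s5=1 clk=1 s4=1 s3=0 s1=1 s2=1 s0=0
t6.Δ5 s5=1 clk=1 s4=1 s3=0 s1=1 s2=0 s0=0
t7.Δ0 s5=1 clk=1 s4=1 s3=0 s1=1 s2=0 s0=0
t7.Δ1 s5=1 clk=0 s4=1 s3=0 s1=1 s2=0 s0=0
t8.Δ0 s5=1 clk=0 s4=1 s3=0 s1=1 s2=0 s0=0
t8.Δ1 s5=1 clk=1 s4=1 s3=0 s1=1 s2=0 s0=0
t8.Δ2 s5=1 clk=1 s4=1 s3=0 s1=0 s2=0 s0=0
t8.Δ3 s5=1 clk=1 s4=1 s3=0 s1=0 s2=0 s0=1
t8.Δ4 s5=1 clk=1 s4=1 s3=1 s1=0 s2=0 s0=1
t8.Δ5 s5=1 clk=1 s4=1 s3=1 s1=0 s2=1 s0=1
t9.Δ0 s5=1 clk=1 s4=1 s3=1 s1=0 s2=1 s0=1
t9.Δ1 s5=1 clk=0 s4=1 s3=1 s1=0 s2=1 s0=1
t10.Δ0 s5=1 clk=0 s4=1 s3=1 s1=0 s2=1 s0=1
t10.Δ1 s5=1 clk=1 s4=1 s3=1 s1=0 s2=1 s0=1
t10.Δ2 s5=1 clk=1 s4=1 s3=1 s1=1 s2=1 s0=1
t10.Δ3 s5=1 clk=1 s4=1 s3=1 s1=1 s2=1 s0=0
t10.Δ4 s5=1 clk=1 s4=1 s3=0 s1=1 s2=1 s0=0
t10.Δ5 s5=1 clk=1 s4=1 s3=0 s1=1 s2=0 s0=0
t11.Δ0 s5=1 clk=1 s4=1 s3=0 s1=1 s2=0 s0=0
t11.Δ1 s5=1 clk=0 s4=1 s3=0 s1=1 s2=0 s0=0
t12.Δ0 s5=1 clk=0 s4=1 s3=0 s1=1 s2=0 s0=0
t12.Δ1 s5=1 clk=1 s4=1 s3=0 s1=1 s2=0 s0=0
t12.Δ2 s5=1 clk=1 s4=1 s3=0 s1=0 s2=0 s0=0
t12.Δ3 s5=1 clk=1 s4=1 s3=0 s1=0 s2=0 s0=1
t12.Δ4 s5=1 clk=1 s4=1 s3=1 s1=0 s2=0 s0=1
t12.Δ5 s5=1 clk=1 s4=1 s3=1 s1=0 s2=1 s0=1
t13.Δ0 s5=1 clk=1 s4=1 s3=1 s1=0 s2=1 s0=1
t13.Δ1 s5=1 clk=0 s4=1 s3=1 s1=0 s2=1 s0=1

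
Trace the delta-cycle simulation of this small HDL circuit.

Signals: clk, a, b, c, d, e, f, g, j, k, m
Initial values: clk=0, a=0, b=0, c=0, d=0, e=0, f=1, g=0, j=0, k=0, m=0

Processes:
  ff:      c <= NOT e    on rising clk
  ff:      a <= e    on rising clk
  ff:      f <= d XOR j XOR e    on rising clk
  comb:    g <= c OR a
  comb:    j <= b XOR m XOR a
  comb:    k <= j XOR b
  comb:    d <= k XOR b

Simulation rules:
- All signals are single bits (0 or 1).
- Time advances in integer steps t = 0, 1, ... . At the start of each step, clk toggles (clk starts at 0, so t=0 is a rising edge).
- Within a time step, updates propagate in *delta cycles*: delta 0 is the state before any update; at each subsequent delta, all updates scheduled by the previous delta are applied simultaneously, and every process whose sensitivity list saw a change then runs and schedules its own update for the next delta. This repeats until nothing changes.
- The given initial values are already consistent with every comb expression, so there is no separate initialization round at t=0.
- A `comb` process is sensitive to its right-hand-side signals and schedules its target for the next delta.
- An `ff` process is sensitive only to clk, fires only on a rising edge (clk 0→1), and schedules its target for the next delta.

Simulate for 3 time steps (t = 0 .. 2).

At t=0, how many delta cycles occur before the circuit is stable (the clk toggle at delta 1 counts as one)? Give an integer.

[bits: m,a,clk,f,j,b,c,g,e,d,k]
t=0: Δ0=00010000000 Δ1=00110000000 Δ2=00100010000 Δ3=00100011000 | 3Δ
t=1: Δ0=00100011000 Δ1=00000011000 | 1Δ
t=2: Δ0=00000011000 Δ1=00100011000 | 1Δ

3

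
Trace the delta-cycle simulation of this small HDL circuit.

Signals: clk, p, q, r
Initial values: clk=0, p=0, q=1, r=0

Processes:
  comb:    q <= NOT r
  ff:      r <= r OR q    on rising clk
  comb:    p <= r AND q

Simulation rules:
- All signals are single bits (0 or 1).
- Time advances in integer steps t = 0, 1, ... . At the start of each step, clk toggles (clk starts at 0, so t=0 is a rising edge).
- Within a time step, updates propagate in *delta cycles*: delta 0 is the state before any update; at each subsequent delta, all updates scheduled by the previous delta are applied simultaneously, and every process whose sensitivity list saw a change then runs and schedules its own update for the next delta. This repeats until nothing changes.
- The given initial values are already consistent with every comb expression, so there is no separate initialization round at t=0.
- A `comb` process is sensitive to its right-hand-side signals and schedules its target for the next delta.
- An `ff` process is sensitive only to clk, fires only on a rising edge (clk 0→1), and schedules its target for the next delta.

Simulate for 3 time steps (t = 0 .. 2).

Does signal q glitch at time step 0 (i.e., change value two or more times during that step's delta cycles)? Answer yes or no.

t0.Δ0 r=0 p=0 clk=0 q=1
t0.Δ1 r=0 p=0 clk=1 q=1
t0.Δ2 r=1 p=0 clk=1 q=1
t0.Δ3 r=1 p=1 clk=1 q=0
t0.Δ4 r=1 p=0 clk=1 q=0
t1.Δ0 r=1 p=0 clk=1 q=0
t1.Δ1 r=1 p=0 clk=0 q=0
t2.Δ0 r=1 p=0 clk=0 q=0
t2.Δ1 r=1 p=0 clk=1 q=0

no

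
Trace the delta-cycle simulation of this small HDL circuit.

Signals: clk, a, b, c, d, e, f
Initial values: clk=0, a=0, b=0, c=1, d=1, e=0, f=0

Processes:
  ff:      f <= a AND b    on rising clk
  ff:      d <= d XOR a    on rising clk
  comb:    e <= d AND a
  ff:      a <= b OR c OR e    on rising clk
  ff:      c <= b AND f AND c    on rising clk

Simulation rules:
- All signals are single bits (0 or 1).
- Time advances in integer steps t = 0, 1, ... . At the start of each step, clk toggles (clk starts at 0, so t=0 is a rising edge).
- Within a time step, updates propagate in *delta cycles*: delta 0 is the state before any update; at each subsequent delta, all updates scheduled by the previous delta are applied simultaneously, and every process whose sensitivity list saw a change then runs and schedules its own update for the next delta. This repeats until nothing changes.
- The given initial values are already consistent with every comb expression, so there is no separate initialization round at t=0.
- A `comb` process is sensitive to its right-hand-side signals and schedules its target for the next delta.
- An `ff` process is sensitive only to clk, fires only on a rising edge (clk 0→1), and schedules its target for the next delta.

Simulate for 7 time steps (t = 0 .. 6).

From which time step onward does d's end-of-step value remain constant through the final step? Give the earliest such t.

t=0 Δ0: b=0 f=0 a=0 e=0 c=1 clk=0 d=1
  Δ1: clk:0→1
  Δ2: a:0→1, c:1→0
  Δ3: e:0→1
  (3Δ to stable)
t=1 Δ0: b=0 f=0 a=1 e=1 c=0 clk=1 d=1
  Δ1: clk:1→0
  (1Δ to stable)
t=2 Δ0: b=0 f=0 a=1 e=1 c=0 clk=0 d=1
  Δ1: clk:0→1
  Δ2: d:1→0
  Δ3: e:1→0
  (3Δ to stable)
t=3 Δ0: b=0 f=0 a=1 e=0 c=0 clk=1 d=0
  Δ1: clk:1→0
  (1Δ to stable)
t=4 Δ0: b=0 f=0 a=1 e=0 c=0 clk=0 d=0
  Δ1: clk:0→1
  Δ2: a:1→0, d:0→1
  (2Δ to stable)
t=5 Δ0: b=0 f=0 a=0 e=0 c=0 clk=1 d=1
  Δ1: clk:1→0
  (1Δ to stable)
t=6 Δ0: b=0 f=0 a=0 e=0 c=0 clk=0 d=1
  Δ1: clk:0→1
  (1Δ to stable)

4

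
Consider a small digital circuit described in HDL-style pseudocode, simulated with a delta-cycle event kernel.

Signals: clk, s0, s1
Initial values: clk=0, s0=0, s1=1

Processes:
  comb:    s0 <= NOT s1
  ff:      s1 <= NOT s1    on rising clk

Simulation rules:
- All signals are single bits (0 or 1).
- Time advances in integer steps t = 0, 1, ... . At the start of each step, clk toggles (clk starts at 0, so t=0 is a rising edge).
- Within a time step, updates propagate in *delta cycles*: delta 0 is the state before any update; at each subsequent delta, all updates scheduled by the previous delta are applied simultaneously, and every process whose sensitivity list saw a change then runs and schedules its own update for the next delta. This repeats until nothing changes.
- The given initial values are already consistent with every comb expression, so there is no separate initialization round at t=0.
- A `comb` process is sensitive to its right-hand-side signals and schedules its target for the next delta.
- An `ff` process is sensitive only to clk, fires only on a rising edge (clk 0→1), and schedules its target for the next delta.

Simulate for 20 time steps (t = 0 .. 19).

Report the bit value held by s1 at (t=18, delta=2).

1

t=0 Δ0: s1=1 clk=0 s0=0
  Δ1: clk:0→1
  Δ2: s1:1→0
  Δ3: s0:0→1
  (3Δ to stable)
t=1 Δ0: s1=0 clk=1 s0=1
  Δ1: clk:1→0
  (1Δ to stable)
t=2 Δ0: s1=0 clk=0 s0=1
  Δ1: clk:0→1
  Δ2: s1:0→1
  Δ3: s0:1→0
  (3Δ to stable)
t=3 Δ0: s1=1 clk=1 s0=0
  Δ1: clk:1→0
  (1Δ to stable)
t=4 Δ0: s1=1 clk=0 s0=0
  Δ1: clk:0→1
  Δ2: s1:1→0
  Δ3: s0:0→1
  (3Δ to stable)
t=5 Δ0: s1=0 clk=1 s0=1
  Δ1: clk:1→0
  (1Δ to stable)
t=6 Δ0: s1=0 clk=0 s0=1
  Δ1: clk:0→1
  Δ2: s1:0→1
  Δ3: s0:1→0
  (3Δ to stable)
t=7 Δ0: s1=1 clk=1 s0=0
  Δ1: clk:1→0
  (1Δ to stable)
t=8 Δ0: s1=1 clk=0 s0=0
  Δ1: clk:0→1
  Δ2: s1:1→0
  Δ3: s0:0→1
  (3Δ to stable)
t=9 Δ0: s1=0 clk=1 s0=1
  Δ1: clk:1→0
  (1Δ to stable)
t=10 Δ0: s1=0 clk=0 s0=1
  Δ1: clk:0→1
  Δ2: s1:0→1
  Δ3: s0:1→0
  (3Δ to stable)
t=11 Δ0: s1=1 clk=1 s0=0
  Δ1: clk:1→0
  (1Δ to stable)
t=12 Δ0: s1=1 clk=0 s0=0
  Δ1: clk:0→1
  Δ2: s1:1→0
  Δ3: s0:0→1
  (3Δ to stable)
t=13 Δ0: s1=0 clk=1 s0=1
  Δ1: clk:1→0
  (1Δ to stable)
t=14 Δ0: s1=0 clk=0 s0=1
  Δ1: clk:0→1
  Δ2: s1:0→1
  Δ3: s0:1→0
  (3Δ to stable)
t=15 Δ0: s1=1 clk=1 s0=0
  Δ1: clk:1→0
  (1Δ to stable)
t=16 Δ0: s1=1 clk=0 s0=0
  Δ1: clk:0→1
  Δ2: s1:1→0
  Δ3: s0:0→1
  (3Δ to stable)
t=17 Δ0: s1=0 clk=1 s0=1
  Δ1: clk:1→0
  (1Δ to stable)
t=18 Δ0: s1=0 clk=0 s0=1
  Δ1: clk:0→1
  Δ2: s1:0→1
  Δ3: s0:1→0
  (3Δ to stable)
t=19 Δ0: s1=1 clk=1 s0=0
  Δ1: clk:1→0
  (1Δ to stable)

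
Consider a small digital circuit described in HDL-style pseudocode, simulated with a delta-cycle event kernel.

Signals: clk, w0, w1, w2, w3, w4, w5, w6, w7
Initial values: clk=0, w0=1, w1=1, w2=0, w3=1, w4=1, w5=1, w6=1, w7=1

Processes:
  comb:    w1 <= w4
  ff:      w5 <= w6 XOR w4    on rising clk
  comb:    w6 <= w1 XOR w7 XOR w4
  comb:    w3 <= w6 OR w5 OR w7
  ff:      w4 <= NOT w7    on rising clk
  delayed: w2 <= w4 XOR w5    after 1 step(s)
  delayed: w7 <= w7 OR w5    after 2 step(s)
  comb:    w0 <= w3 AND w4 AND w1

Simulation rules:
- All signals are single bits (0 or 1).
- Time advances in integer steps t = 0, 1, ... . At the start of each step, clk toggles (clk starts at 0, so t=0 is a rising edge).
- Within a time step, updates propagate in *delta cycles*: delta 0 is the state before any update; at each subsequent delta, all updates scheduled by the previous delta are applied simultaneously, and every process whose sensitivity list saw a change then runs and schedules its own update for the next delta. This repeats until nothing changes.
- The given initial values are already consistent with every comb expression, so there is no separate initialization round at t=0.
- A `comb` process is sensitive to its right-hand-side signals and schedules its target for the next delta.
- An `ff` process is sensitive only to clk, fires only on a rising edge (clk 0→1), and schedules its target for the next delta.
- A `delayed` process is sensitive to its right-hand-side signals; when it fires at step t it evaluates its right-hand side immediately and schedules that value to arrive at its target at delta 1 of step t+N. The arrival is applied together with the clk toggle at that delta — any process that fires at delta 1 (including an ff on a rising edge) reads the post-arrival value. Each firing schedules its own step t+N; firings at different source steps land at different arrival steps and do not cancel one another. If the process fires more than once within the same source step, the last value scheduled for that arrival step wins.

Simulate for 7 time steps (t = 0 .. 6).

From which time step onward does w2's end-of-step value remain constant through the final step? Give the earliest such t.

t=0 Δ0: w4=1 w1=1 clk=0 w2=0 w5=1 w7=1 w3=1 w0=1 w6=1
  Δ1: clk:0→1
  Δ2: w4:1→0, w5:1→0
  Δ3: w1:1→0, w0:1→0, w6:1→0
  Δ4: w6:0→1
  (4Δ to stable)
t=1 Δ0: w4=0 w1=0 clk=1 w2=0 w5=0 w7=1 w3=1 w0=0 w6=1
  Δ1: clk:1→0
  (1Δ to stable)
t=2 Δ0: w4=0 w1=0 clk=0 w2=0 w5=0 w7=1 w3=1 w0=0 w6=1
  Δ1: clk:0→1
  Δ2: w5:0→1
  (2Δ to stable)
t=3 Δ0: w4=0 w1=0 clk=1 w2=0 w5=1 w7=1 w3=1 w0=0 w6=1
  Δ1: clk:1→0, w2:0→1
  (1Δ to stable)
t=4 Δ0: w4=0 w1=0 clk=0 w2=1 w5=1 w7=1 w3=1 w0=0 w6=1
  Δ1: clk:0→1
  (1Δ to stable)
t=5 Δ0: w4=0 w1=0 clk=1 w2=1 w5=1 w7=1 w3=1 w0=0 w6=1
  Δ1: clk:1→0
  (1Δ to stable)
t=6 Δ0: w4=0 w1=0 clk=0 w2=1 w5=1 w7=1 w3=1 w0=0 w6=1
  Δ1: clk:0→1
  (1Δ to stable)

3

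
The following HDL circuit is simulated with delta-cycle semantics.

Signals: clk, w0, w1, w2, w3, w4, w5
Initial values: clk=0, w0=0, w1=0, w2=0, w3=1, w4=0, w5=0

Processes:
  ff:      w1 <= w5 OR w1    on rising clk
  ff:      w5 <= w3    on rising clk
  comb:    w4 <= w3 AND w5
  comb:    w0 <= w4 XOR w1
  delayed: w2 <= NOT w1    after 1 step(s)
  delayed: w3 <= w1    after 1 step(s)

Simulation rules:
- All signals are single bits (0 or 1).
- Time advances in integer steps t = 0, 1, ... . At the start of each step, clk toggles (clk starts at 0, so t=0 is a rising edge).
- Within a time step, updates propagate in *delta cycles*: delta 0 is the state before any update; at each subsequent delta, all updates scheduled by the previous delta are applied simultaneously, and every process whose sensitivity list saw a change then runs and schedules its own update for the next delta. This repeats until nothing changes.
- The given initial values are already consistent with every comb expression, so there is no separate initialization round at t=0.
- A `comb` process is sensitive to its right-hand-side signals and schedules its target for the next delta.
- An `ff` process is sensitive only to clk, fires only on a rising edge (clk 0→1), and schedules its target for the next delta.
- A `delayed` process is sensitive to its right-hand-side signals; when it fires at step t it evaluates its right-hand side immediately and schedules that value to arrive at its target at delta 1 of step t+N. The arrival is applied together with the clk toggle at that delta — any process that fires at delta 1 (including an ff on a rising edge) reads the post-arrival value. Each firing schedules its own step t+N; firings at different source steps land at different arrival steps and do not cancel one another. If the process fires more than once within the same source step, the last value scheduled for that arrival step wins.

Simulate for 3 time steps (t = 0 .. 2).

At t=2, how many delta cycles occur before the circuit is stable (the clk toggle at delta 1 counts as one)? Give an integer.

[bits: w4,w2,w5,w3,w1,clk,w0]
t=0: Δ0=0001000 Δ1=0001010 Δ2=0011010 Δ3=1011010 Δ4=1011011 | 4Δ
t=1: Δ0=1011011 Δ1=1011001 | 1Δ
t=2: Δ0=1011001 Δ1=1011011 Δ2=1011111 Δ3=1011110 | 3Δ

3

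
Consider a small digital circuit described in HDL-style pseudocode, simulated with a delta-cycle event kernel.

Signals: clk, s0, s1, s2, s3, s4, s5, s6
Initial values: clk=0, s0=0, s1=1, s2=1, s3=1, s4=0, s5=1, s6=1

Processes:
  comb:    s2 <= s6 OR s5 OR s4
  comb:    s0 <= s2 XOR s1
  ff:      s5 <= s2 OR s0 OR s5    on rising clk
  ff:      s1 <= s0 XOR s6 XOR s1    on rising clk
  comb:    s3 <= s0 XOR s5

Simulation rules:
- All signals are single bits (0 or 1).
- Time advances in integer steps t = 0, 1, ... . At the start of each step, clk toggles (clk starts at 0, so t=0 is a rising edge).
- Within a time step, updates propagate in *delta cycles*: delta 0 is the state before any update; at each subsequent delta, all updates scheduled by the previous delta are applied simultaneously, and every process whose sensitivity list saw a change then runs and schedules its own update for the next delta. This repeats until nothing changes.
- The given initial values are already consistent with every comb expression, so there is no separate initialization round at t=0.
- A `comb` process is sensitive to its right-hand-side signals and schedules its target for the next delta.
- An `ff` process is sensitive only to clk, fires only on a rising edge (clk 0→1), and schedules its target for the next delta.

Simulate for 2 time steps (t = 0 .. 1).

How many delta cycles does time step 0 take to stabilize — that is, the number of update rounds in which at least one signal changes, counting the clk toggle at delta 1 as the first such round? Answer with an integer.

4

[bits: clk,s1,s6,s0,s3,s4,s2,s5]
t=0: Δ0=01101011 Δ1=11101011 Δ2=10101011 Δ3=10111011 Δ4=10110011 | 4Δ
t=1: Δ0=10110011 Δ1=00110011 | 1Δ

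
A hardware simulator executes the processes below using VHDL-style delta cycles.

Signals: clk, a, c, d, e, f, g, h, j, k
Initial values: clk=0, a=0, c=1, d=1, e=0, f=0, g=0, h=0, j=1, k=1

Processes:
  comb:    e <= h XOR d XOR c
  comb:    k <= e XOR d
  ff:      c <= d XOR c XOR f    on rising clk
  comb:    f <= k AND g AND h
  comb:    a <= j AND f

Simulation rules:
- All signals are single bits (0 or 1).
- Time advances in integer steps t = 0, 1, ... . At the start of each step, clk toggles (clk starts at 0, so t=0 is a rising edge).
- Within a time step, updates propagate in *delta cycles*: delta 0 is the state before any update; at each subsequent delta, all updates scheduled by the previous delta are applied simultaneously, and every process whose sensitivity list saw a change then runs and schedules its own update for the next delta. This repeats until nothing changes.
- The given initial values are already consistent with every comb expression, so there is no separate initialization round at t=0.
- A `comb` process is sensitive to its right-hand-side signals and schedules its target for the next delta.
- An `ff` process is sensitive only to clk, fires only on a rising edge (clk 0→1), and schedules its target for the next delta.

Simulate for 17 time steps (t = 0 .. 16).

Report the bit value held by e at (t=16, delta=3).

1

[bits: k,j,f,clk,g,a,d,c,h,e]
t=0: Δ0=1100001100 Δ1=1101001100 Δ2=1101001000 Δ3=1101001001 Δ4=0101001001 | 4Δ
t=1: Δ0=0101001001 Δ1=0100001001 | 1Δ
t=2: Δ0=0100001001 Δ1=0101001001 Δ2=0101001101 Δ3=0101001100 Δ4=1101001100 | 4Δ
t=3: Δ0=1101001100 Δ1=1100001100 | 1Δ
t=4: Δ0=1100001100 Δ1=1101001100 Δ2=1101001000 Δ3=1101001001 Δ4=0101001001 | 4Δ
t=5: Δ0=0101001001 Δ1=0100001001 | 1Δ
t=6: Δ0=0100001001 Δ1=0101001001 Δ2=0101001101 Δ3=0101001100 Δ4=1101001100 | 4Δ
t=7: Δ0=1101001100 Δ1=1100001100 | 1Δ
t=8: Δ0=1100001100 Δ1=1101001100 Δ2=1101001000 Δ3=1101001001 Δ4=0101001001 | 4Δ
t=9: Δ0=0101001001 Δ1=0100001001 | 1Δ
t=10: Δ0=0100001001 Δ1=0101001001 Δ2=0101001101 Δ3=0101001100 Δ4=1101001100 | 4Δ
t=11: Δ0=1101001100 Δ1=1100001100 | 1Δ
t=12: Δ0=1100001100 Δ1=1101001100 Δ2=1101001000 Δ3=1101001001 Δ4=0101001001 | 4Δ
t=13: Δ0=0101001001 Δ1=0100001001 | 1Δ
t=14: Δ0=0100001001 Δ1=0101001001 Δ2=0101001101 Δ3=0101001100 Δ4=1101001100 | 4Δ
t=15: Δ0=1101001100 Δ1=1100001100 | 1Δ
t=16: Δ0=1100001100 Δ1=1101001100 Δ2=1101001000 Δ3=1101001001 Δ4=0101001001 | 4Δ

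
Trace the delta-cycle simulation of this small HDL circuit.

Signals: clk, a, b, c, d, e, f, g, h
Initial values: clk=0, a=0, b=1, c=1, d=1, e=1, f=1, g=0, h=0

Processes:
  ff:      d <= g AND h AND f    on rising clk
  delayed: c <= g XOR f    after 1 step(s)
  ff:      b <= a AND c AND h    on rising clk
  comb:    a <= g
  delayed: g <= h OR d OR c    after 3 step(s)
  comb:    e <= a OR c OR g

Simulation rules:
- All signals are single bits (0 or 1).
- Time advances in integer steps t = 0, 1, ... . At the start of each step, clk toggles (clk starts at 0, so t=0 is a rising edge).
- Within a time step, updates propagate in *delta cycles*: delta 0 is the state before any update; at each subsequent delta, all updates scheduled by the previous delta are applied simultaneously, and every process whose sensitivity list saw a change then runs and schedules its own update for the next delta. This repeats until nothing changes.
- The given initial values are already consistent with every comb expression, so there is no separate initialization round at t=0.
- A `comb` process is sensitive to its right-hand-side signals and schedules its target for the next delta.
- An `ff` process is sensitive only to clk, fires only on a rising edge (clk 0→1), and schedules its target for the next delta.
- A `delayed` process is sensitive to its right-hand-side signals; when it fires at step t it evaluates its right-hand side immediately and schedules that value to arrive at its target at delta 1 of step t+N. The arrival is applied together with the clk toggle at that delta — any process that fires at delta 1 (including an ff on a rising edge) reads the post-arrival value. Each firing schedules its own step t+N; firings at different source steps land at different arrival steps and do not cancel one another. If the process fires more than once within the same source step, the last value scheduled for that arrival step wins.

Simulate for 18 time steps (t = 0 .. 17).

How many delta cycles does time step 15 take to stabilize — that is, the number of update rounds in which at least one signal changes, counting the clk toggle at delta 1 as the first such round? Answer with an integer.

3

[bits: g,h,b,f,d,clk,c,a,e]
t=0: Δ0=001110101 Δ1=001111101 Δ2=000101101 | 2Δ
t=1: Δ0=000101101 Δ1=000100101 | 1Δ
t=2: Δ0=000100101 Δ1=000101101 | 1Δ
t=3: Δ0=000101101 Δ1=100100101 Δ2=100100111 | 2Δ
t=4: Δ0=100100111 Δ1=100101011 | 1Δ
t=5: Δ0=100101011 Δ1=100100011 | 1Δ
t=6: Δ0=100100011 Δ1=100101011 | 1Δ
t=7: Δ0=100101011 Δ1=000100011 Δ2=000100001 Δ3=000100000 | 3Δ
t=8: Δ0=000100000 Δ1=000101100 Δ2=000101101 | 2Δ
t=9: Δ0=000101101 Δ1=000100101 | 1Δ
t=10: Δ0=000100101 Δ1=000101101 | 1Δ
t=11: Δ0=000101101 Δ1=100100101 Δ2=100100111 | 2Δ
t=12: Δ0=100100111 Δ1=100101011 | 1Δ
t=13: Δ0=100101011 Δ1=100100011 | 1Δ
t=14: Δ0=100100011 Δ1=100101011 | 1Δ
t=15: Δ0=100101011 Δ1=000100011 Δ2=000100001 Δ3=000100000 | 3Δ
t=16: Δ0=000100000 Δ1=000101100 Δ2=000101101 | 2Δ
t=17: Δ0=000101101 Δ1=000100101 | 1Δ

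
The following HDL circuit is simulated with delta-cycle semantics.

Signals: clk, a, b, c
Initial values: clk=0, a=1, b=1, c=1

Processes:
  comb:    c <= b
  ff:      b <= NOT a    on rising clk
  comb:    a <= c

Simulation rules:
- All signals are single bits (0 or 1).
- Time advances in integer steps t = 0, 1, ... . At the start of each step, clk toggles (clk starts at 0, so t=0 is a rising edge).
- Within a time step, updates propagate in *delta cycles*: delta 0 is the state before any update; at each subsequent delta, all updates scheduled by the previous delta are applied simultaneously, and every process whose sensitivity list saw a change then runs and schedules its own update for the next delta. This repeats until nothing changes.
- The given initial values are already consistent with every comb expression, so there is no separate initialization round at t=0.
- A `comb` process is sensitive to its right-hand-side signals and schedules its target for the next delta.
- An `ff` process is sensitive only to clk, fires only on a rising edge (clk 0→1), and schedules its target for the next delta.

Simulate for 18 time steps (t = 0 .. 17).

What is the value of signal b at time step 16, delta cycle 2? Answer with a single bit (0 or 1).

0

[bits: a,b,clk,c]
t=0: Δ0=1101 Δ1=1111 Δ2=1011 Δ3=1010 Δ4=0010 | 4Δ
t=1: Δ0=0010 Δ1=0000 | 1Δ
t=2: Δ0=0000 Δ1=0010 Δ2=0110 Δ3=0111 Δ4=1111 | 4Δ
t=3: Δ0=1111 Δ1=1101 | 1Δ
t=4: Δ0=1101 Δ1=1111 Δ2=1011 Δ3=1010 Δ4=0010 | 4Δ
t=5: Δ0=0010 Δ1=0000 | 1Δ
t=6: Δ0=0000 Δ1=0010 Δ2=0110 Δ3=0111 Δ4=1111 | 4Δ
t=7: Δ0=1111 Δ1=1101 | 1Δ
t=8: Δ0=1101 Δ1=1111 Δ2=1011 Δ3=1010 Δ4=0010 | 4Δ
t=9: Δ0=0010 Δ1=0000 | 1Δ
t=10: Δ0=0000 Δ1=0010 Δ2=0110 Δ3=0111 Δ4=1111 | 4Δ
t=11: Δ0=1111 Δ1=1101 | 1Δ
t=12: Δ0=1101 Δ1=1111 Δ2=1011 Δ3=1010 Δ4=0010 | 4Δ
t=13: Δ0=0010 Δ1=0000 | 1Δ
t=14: Δ0=0000 Δ1=0010 Δ2=0110 Δ3=0111 Δ4=1111 | 4Δ
t=15: Δ0=1111 Δ1=1101 | 1Δ
t=16: Δ0=1101 Δ1=1111 Δ2=1011 Δ3=1010 Δ4=0010 | 4Δ
t=17: Δ0=0010 Δ1=0000 | 1Δ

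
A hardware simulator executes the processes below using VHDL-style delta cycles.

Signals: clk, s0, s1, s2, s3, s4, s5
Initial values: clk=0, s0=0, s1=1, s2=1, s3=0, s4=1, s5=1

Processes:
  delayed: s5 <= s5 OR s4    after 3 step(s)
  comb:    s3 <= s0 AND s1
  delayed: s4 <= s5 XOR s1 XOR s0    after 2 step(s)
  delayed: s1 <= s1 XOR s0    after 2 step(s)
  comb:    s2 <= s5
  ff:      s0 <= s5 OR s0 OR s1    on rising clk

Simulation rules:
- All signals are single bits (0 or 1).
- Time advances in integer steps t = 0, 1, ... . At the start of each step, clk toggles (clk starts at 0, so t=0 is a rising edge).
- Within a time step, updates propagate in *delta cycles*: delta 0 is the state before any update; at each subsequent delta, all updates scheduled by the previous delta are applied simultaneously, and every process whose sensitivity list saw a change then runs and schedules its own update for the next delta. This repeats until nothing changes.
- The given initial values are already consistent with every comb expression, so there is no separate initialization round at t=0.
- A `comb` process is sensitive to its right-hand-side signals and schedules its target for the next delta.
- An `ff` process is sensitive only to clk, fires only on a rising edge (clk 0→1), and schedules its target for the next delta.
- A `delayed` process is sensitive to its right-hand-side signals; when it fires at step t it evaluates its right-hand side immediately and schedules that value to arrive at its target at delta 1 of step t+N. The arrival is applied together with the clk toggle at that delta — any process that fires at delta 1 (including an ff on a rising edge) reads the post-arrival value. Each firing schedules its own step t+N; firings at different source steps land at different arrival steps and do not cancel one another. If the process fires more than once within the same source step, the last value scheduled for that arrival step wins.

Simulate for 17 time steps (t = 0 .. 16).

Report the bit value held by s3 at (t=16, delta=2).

[bits: s1,s0,s4,s5,clk,s2,s3]
t=0: Δ0=1011010 Δ1=1011110 Δ2=1111110 Δ3=1111111 | 3Δ
t=1: Δ0=1111111 Δ1=1111011 | 1Δ
t=2: Δ0=1111011 Δ1=0111111 Δ2=0111110 | 2Δ
t=3: Δ0=0111110 Δ1=0111010 | 1Δ
t=4: Δ0=0111010 Δ1=1101110 Δ2=1101111 | 2Δ
t=5: Δ0=1101111 Δ1=1101011 | 1Δ
t=6: Δ0=1101011 Δ1=0111111 Δ2=0111110 | 2Δ
t=7: Δ0=0111110 Δ1=0111010 | 1Δ
t=8: Δ0=0111010 Δ1=1101110 Δ2=1101111 | 2Δ
t=9: Δ0=1101111 Δ1=1101011 | 1Δ
t=10: Δ0=1101011 Δ1=0111111 Δ2=0111110 | 2Δ
t=11: Δ0=0111110 Δ1=0111010 | 1Δ
t=12: Δ0=0111010 Δ1=1101110 Δ2=1101111 | 2Δ
t=13: Δ0=1101111 Δ1=1101011 | 1Δ
t=14: Δ0=1101011 Δ1=0111111 Δ2=0111110 | 2Δ
t=15: Δ0=0111110 Δ1=0111010 | 1Δ
t=16: Δ0=0111010 Δ1=1101110 Δ2=1101111 | 2Δ

1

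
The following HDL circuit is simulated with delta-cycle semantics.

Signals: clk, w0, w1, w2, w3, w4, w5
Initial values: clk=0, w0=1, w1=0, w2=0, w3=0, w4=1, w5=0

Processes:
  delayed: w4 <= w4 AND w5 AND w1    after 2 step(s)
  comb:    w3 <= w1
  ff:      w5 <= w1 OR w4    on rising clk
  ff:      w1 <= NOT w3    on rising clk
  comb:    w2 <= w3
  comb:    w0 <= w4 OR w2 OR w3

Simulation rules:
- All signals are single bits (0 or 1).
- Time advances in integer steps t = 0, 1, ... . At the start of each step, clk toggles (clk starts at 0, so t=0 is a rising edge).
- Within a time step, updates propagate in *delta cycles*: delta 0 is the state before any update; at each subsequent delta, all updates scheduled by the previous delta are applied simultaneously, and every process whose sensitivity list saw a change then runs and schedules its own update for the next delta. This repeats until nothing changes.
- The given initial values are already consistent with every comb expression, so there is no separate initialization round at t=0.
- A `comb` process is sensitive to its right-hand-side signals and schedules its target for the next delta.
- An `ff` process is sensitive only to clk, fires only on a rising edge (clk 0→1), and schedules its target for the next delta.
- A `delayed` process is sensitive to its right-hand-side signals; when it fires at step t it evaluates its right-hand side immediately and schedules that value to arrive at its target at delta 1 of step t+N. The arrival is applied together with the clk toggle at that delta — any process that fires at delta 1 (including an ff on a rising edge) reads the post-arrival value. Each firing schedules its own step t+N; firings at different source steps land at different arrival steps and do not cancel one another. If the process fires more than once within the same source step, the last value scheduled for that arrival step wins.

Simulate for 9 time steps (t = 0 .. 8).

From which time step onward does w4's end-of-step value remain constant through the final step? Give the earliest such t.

4

t0.Δ0 w5=0 w1=0 w0=1 w3=0 w2=0 w4=1 clk=0
t0.Δ1 w5=0 w1=0 w0=1 w3=0 w2=0 w4=1 clk=1
t0.Δ2 w5=1 w1=1 w0=1 w3=0 w2=0 w4=1 clk=1
t0.Δ3 w5=1 w1=1 w0=1 w3=1 w2=0 w4=1 clk=1
t0.Δ4 w5=1 w1=1 w0=1 w3=1 w2=1 w4=1 clk=1
t1.Δ0 w5=1 w1=1 w0=1 w3=1 w2=1 w4=1 clk=1
t1.Δ1 w5=1 w1=1 w0=1 w3=1 w2=1 w4=1 clk=0
t2.Δ0 w5=1 w1=1 w0=1 w3=1 w2=1 w4=1 clk=0
t2.Δ1 w5=1 w1=1 w0=1 w3=1 w2=1 w4=1 clk=1
t2.Δ2 w5=1 w1=0 w0=1 w3=1 w2=1 w4=1 clk=1
t2.Δ3 w5=1 w1=0 w0=1 w3=0 w2=1 w4=1 clk=1
t2.Δ4 w5=1 w1=0 w0=1 w3=0 w2=0 w4=1 clk=1
t3.Δ0 w5=1 w1=0 w0=1 w3=0 w2=0 w4=1 clk=1
t3.Δ1 w5=1 w1=0 w0=1 w3=0 w2=0 w4=1 clk=0
t4.Δ0 w5=1 w1=0 w0=1 w3=0 w2=0 w4=1 clk=0
t4.Δ1 w5=1 w1=0 w0=1 w3=0 w2=0 w4=0 clk=1
t4.Δ2 w5=0 w1=1 w0=0 w3=0 w2=0 w4=0 clk=1
t4.Δ3 w5=0 w1=1 w0=0 w3=1 w2=0 w4=0 clk=1
t4.Δ4 w5=0 w1=1 w0=1 w3=1 w2=1 w4=0 clk=1
t5.Δ0 w5=0 w1=1 w0=1 w3=1 w2=1 w4=0 clk=1
t5.Δ1 w5=0 w1=1 w0=1 w3=1 w2=1 w4=0 clk=0
t6.Δ0 w5=0 w1=1 w0=1 w3=1 w2=1 w4=0 clk=0
t6.Δ1 w5=0 w1=1 w0=1 w3=1 w2=1 w4=0 clk=1
t6.Δ2 w5=1 w1=0 w0=1 w3=1 w2=1 w4=0 clk=1
t6.Δ3 w5=1 w1=0 w0=1 w3=0 w2=1 w4=0 clk=1
t6.Δ4 w5=1 w1=0 w0=1 w3=0 w2=0 w4=0 clk=1
t6.Δ5 w5=1 w1=0 w0=0 w3=0 w2=0 w4=0 clk=1
t7.Δ0 w5=1 w1=0 w0=0 w3=0 w2=0 w4=0 clk=1
t7.Δ1 w5=1 w1=0 w0=0 w3=0 w2=0 w4=0 clk=0
t8.Δ0 w5=1 w1=0 w0=0 w3=0 w2=0 w4=0 clk=0
t8.Δ1 w5=1 w1=0 w0=0 w3=0 w2=0 w4=0 clk=1
t8.Δ2 w5=0 w1=1 w0=0 w3=0 w2=0 w4=0 clk=1
t8.Δ3 w5=0 w1=1 w0=0 w3=1 w2=0 w4=0 clk=1
t8.Δ4 w5=0 w1=1 w0=1 w3=1 w2=1 w4=0 clk=1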